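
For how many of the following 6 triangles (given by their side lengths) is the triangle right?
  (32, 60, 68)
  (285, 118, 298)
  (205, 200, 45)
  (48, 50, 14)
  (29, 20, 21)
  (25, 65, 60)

(32,60,68): 32²+60² = 4624 = 68² → right
(285,118,298): 118²+285² = 95149 > 88804 = 298² → acute
(205,200,45): 45²+200² = 42025 = 205² → right
(48,50,14): 14²+48² = 2500 = 50² → right
(29,20,21): 20²+21² = 841 = 29² → right
(25,65,60): 25²+60² = 4225 = 65² → right
5 of the 6 are right.

5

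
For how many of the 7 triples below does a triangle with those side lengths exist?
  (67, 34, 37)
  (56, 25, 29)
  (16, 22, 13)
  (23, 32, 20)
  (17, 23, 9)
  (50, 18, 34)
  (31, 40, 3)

5

(34,37,67): 34+37 > 67 → valid
(25,29,56): 25+29 ≤ 56 → not valid
(13,16,22): 13+16 > 22 → valid
(20,23,32): 20+23 > 32 → valid
(9,17,23): 9+17 > 23 → valid
(18,34,50): 18+34 > 50 → valid
(3,31,40): 3+31 ≤ 40 → not valid
5 of the 7 triples form a triangle.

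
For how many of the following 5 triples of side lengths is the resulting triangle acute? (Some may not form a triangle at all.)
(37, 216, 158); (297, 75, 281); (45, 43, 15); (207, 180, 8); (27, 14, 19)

(37,216,158): 37+158 ≤ 216, not a triangle
(297,75,281): 75²+281² = 84586 < 88209 = 297² → obtuse
(45,43,15): 15²+43² = 2074 > 2025 = 45² → acute
(207,180,8): 8+180 ≤ 207, not a triangle
(27,14,19): 14²+19² = 557 < 729 = 27² → obtuse
1 of the 5 is acute.

1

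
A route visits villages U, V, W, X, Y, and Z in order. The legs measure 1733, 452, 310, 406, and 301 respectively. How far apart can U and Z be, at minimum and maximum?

264 ≤ UZ ≤ 3202

The maximum is all hops collinear in one direction: 1733 + 452 + 310 + 406 + 301 = 3202.
The longest hop is 1733; the others sum to 1469. Folding the others back against it leaves at least 1733 − 1469 = 264.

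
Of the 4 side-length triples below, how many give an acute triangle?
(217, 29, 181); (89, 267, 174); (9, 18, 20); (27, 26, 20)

(217,29,181): 29+181 ≤ 217, not a triangle
(89,267,174): 89+174 ≤ 267, not a triangle
(9,18,20): 9²+18² = 405 > 400 = 20² → acute
(27,26,20): 20²+26² = 1076 > 729 = 27² → acute
2 of the 4 are acute.

2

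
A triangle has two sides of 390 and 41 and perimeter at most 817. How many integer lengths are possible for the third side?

37

Triangle inequality: 349 < x < 431. Perimeter ≤ 817 gives x ≤ 817 − 390 − 41 = 386.
So 349 < x ≤ 386; integers 350 through 386: 37 values.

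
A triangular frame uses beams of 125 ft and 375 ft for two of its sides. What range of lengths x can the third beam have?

250 < x < 500 (ft)

By the triangle inequality, x must be less than 125 + 375 = 500 and greater than |125 − 375| = 250.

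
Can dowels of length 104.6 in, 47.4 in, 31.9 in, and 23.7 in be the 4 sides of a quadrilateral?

For a quadrilateral, each side must be shorter than the sum of the others.
Here the longest side is 104.6, but the remaining 3 sides sum to only 103.0.

No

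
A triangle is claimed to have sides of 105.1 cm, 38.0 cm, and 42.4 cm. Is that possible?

No

The longest side is 105.1, but the other two sum to only 80.4.
80.4 < 105.1, so the triangle inequality fails.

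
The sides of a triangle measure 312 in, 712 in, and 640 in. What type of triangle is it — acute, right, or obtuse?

right

Compare the square of the longest side to the sum of squares of the other two: 312² + 640² = 506944 = 712².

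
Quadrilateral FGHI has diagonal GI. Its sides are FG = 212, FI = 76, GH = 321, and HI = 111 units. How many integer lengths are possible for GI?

From triangle FGI: 136 < GI < 288.
From triangle HGI: 210 < GI < 432.
Intersection: 210 < GI < 288, so integers 211 through 287: 77 values.

77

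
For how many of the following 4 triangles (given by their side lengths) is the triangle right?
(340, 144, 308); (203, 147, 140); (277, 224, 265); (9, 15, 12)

(340,144,308): 144²+308² = 115600 = 340² → right
(203,147,140): 140²+147² = 41209 = 203² → right
(277,224,265): 224²+265² = 120401 > 76729 = 277² → acute
(9,15,12): 9²+12² = 225 = 15² → right
3 of the 4 are right.

3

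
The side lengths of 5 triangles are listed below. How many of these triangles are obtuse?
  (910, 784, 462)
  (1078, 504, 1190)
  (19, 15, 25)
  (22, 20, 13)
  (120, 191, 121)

(910,784,462): 462²+784² = 828100 = 910² → right
(1078,504,1190): 504²+1078² = 1416100 = 1190² → right
(19,15,25): 15²+19² = 586 < 625 = 25² → obtuse
(22,20,13): 13²+20² = 569 > 484 = 22² → acute
(120,191,121): 120²+121² = 29041 < 36481 = 191² → obtuse
2 of the 5 are obtuse.

2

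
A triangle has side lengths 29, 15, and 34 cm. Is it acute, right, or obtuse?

obtuse

Compare the square of the longest side to the sum of squares of the other two: 15² + 29² = 1066 < 1156 = 34².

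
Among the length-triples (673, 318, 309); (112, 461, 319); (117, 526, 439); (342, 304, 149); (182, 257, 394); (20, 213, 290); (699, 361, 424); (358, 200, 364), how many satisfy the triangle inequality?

5

(309,318,673): 309+318 ≤ 673 → not valid
(112,319,461): 112+319 ≤ 461 → not valid
(117,439,526): 117+439 > 526 → valid
(149,304,342): 149+304 > 342 → valid
(182,257,394): 182+257 > 394 → valid
(20,213,290): 20+213 ≤ 290 → not valid
(361,424,699): 361+424 > 699 → valid
(200,358,364): 200+358 > 364 → valid
5 of the 8 triples form a triangle.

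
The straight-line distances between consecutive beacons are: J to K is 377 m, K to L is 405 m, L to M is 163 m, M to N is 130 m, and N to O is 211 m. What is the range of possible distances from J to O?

The maximum is all hops collinear in one direction: 377 + 405 + 163 + 130 + 211 = 1286.
The longest hop is 405; the others sum to 881. Since 405 ≤ 881, the path can fold back on itself completely, so the minimum distance is 0.

0 ≤ JO ≤ 1286 m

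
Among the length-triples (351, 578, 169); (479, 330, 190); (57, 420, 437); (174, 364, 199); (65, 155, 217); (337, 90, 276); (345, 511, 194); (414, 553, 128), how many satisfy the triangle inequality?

(169,351,578): 169+351 ≤ 578 → not valid
(190,330,479): 190+330 > 479 → valid
(57,420,437): 57+420 > 437 → valid
(174,199,364): 174+199 > 364 → valid
(65,155,217): 65+155 > 217 → valid
(90,276,337): 90+276 > 337 → valid
(194,345,511): 194+345 > 511 → valid
(128,414,553): 128+414 ≤ 553 → not valid
6 of the 8 triples form a triangle.

6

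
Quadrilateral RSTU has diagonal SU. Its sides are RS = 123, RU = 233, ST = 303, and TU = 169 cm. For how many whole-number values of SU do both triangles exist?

From triangle RSU: 110 < SU < 356.
From triangle TSU: 134 < SU < 472.
Intersection: 134 < SU < 356, so integers 135 through 355: 221 values.

221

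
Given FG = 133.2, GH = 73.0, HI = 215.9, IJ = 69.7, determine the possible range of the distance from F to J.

The maximum is all hops collinear in one direction: 133.2 + 73.0 + 215.9 + 69.7 = 491.8.
The longest hop is 215.9; the others sum to 275.9. Since 215.9 ≤ 275.9, the path can fold back on itself completely, so the minimum distance is 0.

0 ≤ FJ ≤ 491.8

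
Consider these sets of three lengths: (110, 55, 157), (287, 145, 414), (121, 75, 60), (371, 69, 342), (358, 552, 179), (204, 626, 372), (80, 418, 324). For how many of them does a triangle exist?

(55,110,157): 55+110 > 157 → valid
(145,287,414): 145+287 > 414 → valid
(60,75,121): 60+75 > 121 → valid
(69,342,371): 69+342 > 371 → valid
(179,358,552): 179+358 ≤ 552 → not valid
(204,372,626): 204+372 ≤ 626 → not valid
(80,324,418): 80+324 ≤ 418 → not valid
4 of the 7 triples form a triangle.

4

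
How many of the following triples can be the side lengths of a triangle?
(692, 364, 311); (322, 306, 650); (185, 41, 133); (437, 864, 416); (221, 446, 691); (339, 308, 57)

1

(311,364,692): 311+364 ≤ 692 → not valid
(306,322,650): 306+322 ≤ 650 → not valid
(41,133,185): 41+133 ≤ 185 → not valid
(416,437,864): 416+437 ≤ 864 → not valid
(221,446,691): 221+446 ≤ 691 → not valid
(57,308,339): 57+308 > 339 → valid
1 of the 6 triples forms a triangle.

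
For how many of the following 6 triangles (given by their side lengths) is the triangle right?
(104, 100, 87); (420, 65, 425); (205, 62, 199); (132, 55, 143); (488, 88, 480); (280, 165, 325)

(104,100,87): 87²+100² = 17569 > 10816 = 104² → acute
(420,65,425): 65²+420² = 180625 = 425² → right
(205,62,199): 62²+199² = 43445 > 42025 = 205² → acute
(132,55,143): 55²+132² = 20449 = 143² → right
(488,88,480): 88²+480² = 238144 = 488² → right
(280,165,325): 165²+280² = 105625 = 325² → right
4 of the 6 are right.

4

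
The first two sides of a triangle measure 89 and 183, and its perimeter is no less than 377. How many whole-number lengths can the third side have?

167

Triangle inequality: 94 < x < 272. Perimeter ≥ 377 gives x ≥ 377 − 89 − 183 = 105.
So 105 ≤ x < 272; integers 105 through 271: 167 values.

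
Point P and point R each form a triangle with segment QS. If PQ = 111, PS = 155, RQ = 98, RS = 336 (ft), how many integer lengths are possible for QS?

27

From triangle PQS: 44 < QS < 266.
From triangle RQS: 238 < QS < 434.
Intersection: 238 < QS < 266, so integers 239 through 265: 27 values.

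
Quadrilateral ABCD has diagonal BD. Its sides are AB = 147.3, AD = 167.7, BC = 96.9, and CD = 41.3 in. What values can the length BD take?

From triangle ABD: |147.3 − 167.7| < BD < 147.3 + 167.7, i.e. 20.4 < BD < 315.0.
From triangle CBD: 55.6 < BD < 138.2.
Both must hold, so BD lies in the intersection.

55.6 < BD < 138.2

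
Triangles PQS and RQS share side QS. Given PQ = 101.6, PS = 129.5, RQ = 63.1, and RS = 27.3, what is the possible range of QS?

From triangle PQS: |101.6 − 129.5| < QS < 101.6 + 129.5, i.e. 27.9 < QS < 231.1.
From triangle RQS: 35.8 < QS < 90.4.
Both must hold, so QS lies in the intersection.

35.8 < QS < 90.4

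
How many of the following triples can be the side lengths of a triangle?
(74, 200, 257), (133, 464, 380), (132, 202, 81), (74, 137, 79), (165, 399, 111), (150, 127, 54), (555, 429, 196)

6

(74,200,257): 74+200 > 257 → valid
(133,380,464): 133+380 > 464 → valid
(81,132,202): 81+132 > 202 → valid
(74,79,137): 74+79 > 137 → valid
(111,165,399): 111+165 ≤ 399 → not valid
(54,127,150): 54+127 > 150 → valid
(196,429,555): 196+429 > 555 → valid
6 of the 7 triples form a triangle.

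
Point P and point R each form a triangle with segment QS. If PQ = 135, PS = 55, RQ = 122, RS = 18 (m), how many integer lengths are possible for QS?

35

From triangle PQS: 80 < QS < 190.
From triangle RQS: 104 < QS < 140.
Intersection: 104 < QS < 140, so integers 105 through 139: 35 values.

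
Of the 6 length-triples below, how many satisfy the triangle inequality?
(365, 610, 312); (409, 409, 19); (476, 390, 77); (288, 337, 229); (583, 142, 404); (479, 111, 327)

3

(312,365,610): 312+365 > 610 → valid
(19,409,409): 19+409 > 409 → valid
(77,390,476): 77+390 ≤ 476 → not valid
(229,288,337): 229+288 > 337 → valid
(142,404,583): 142+404 ≤ 583 → not valid
(111,327,479): 111+327 ≤ 479 → not valid
3 of the 6 triples form a triangle.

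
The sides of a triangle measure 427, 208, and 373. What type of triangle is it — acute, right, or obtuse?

Compare the square of the longest side to the sum of squares of the other two: 208² + 373² = 182393 > 182329 = 427².

acute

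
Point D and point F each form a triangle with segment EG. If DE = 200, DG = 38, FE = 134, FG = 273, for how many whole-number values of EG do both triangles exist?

From triangle DEG: 162 < EG < 238.
From triangle FEG: 139 < EG < 407.
Intersection: 162 < EG < 238, so integers 163 through 237: 75 values.

75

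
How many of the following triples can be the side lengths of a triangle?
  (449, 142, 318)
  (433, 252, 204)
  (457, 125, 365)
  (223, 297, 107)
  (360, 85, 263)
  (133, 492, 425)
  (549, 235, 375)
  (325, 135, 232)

(142,318,449): 142+318 > 449 → valid
(204,252,433): 204+252 > 433 → valid
(125,365,457): 125+365 > 457 → valid
(107,223,297): 107+223 > 297 → valid
(85,263,360): 85+263 ≤ 360 → not valid
(133,425,492): 133+425 > 492 → valid
(235,375,549): 235+375 > 549 → valid
(135,232,325): 135+232 > 325 → valid
7 of the 8 triples form a triangle.

7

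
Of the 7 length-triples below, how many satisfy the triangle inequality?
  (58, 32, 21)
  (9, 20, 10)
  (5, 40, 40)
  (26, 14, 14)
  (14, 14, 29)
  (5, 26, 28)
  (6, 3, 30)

3

(21,32,58): 21+32 ≤ 58 → not valid
(9,10,20): 9+10 ≤ 20 → not valid
(5,40,40): 5+40 > 40 → valid
(14,14,26): 14+14 > 26 → valid
(14,14,29): 14+14 ≤ 29 → not valid
(5,26,28): 5+26 > 28 → valid
(3,6,30): 3+6 ≤ 30 → not valid
3 of the 7 triples form a triangle.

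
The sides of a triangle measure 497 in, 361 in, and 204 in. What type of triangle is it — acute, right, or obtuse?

obtuse

Compare the square of the longest side to the sum of squares of the other two: 204² + 361² = 171937 < 247009 = 497².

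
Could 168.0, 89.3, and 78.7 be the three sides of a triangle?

The two shorter sides sum to 168.0, exactly equal to the longest side 168.0.
That gives only a degenerate (flat) triangle — the inequality must be strict.

No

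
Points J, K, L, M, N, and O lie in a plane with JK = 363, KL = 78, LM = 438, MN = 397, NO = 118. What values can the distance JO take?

0 ≤ JO ≤ 1394

The maximum is all hops collinear in one direction: 363 + 78 + 438 + 397 + 118 = 1394.
The longest hop is 438; the others sum to 956. Since 438 ≤ 956, the path can fold back on itself completely, so the minimum distance is 0.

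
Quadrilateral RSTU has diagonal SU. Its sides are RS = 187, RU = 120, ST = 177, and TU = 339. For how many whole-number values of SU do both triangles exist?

From triangle RSU: 67 < SU < 307.
From triangle TSU: 162 < SU < 516.
Intersection: 162 < SU < 307, so integers 163 through 306: 144 values.

144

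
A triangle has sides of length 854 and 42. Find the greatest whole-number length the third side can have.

895

The third side must be strictly less than 854 + 42 = 896.
The largest integer below 896 is 895.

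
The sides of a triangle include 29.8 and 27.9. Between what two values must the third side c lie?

By the triangle inequality, c must be less than 29.8 + 27.9 = 57.7 and greater than |29.8 − 27.9| = 1.9.

1.9 < c < 57.7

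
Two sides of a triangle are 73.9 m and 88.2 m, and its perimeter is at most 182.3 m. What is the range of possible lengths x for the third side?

14.3 < x ≤ 20.2 m

Triangle inequality alone gives 14.3 < x < 162.1.
The perimeter condition gives x ≤ 182.3 − 73.9 − 88.2 = 20.2.
Intersecting the two: 14.3 < x ≤ 20.2.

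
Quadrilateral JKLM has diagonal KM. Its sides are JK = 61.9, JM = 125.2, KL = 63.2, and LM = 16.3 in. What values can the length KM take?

63.3 < KM < 79.5

From triangle JKM: |61.9 − 125.2| < KM < 61.9 + 125.2, i.e. 63.3 < KM < 187.1.
From triangle LKM: 46.9 < KM < 79.5.
Both must hold, so KM lies in the intersection.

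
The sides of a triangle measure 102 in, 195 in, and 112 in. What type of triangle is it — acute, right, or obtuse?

obtuse

Compare the square of the longest side to the sum of squares of the other two: 102² + 112² = 22948 < 38025 = 195².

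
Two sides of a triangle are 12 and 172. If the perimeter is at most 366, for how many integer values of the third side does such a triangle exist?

Triangle inequality: 160 < x < 184. Perimeter ≤ 366 gives x ≤ 366 − 12 − 172 = 182.
So 160 < x ≤ 182; integers 161 through 182: 22 values.

22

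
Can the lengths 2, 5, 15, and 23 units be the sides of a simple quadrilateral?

For a quadrilateral, each side must be shorter than the sum of the others.
Here the longest side is 23, but the remaining 3 sides sum to only 22.

No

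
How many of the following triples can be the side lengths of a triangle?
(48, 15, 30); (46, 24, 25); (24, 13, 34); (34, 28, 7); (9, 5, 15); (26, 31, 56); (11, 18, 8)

5

(15,30,48): 15+30 ≤ 48 → not valid
(24,25,46): 24+25 > 46 → valid
(13,24,34): 13+24 > 34 → valid
(7,28,34): 7+28 > 34 → valid
(5,9,15): 5+9 ≤ 15 → not valid
(26,31,56): 26+31 > 56 → valid
(8,11,18): 8+11 > 18 → valid
5 of the 7 triples form a triangle.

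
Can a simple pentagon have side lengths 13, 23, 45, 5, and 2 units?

For a pentagon, each side must be shorter than the sum of the others.
Here the longest side is 45, but the remaining 4 sides sum to only 43.

No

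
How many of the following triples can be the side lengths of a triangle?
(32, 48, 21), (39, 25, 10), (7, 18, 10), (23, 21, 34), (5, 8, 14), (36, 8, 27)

(21,32,48): 21+32 > 48 → valid
(10,25,39): 10+25 ≤ 39 → not valid
(7,10,18): 7+10 ≤ 18 → not valid
(21,23,34): 21+23 > 34 → valid
(5,8,14): 5+8 ≤ 14 → not valid
(8,27,36): 8+27 ≤ 36 → not valid
2 of the 6 triples form a triangle.

2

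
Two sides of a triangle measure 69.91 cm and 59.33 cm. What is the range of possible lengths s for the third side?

By the triangle inequality, s must be less than 69.91 + 59.33 = 129.24 and greater than |69.91 − 59.33| = 10.58.

10.58 < s < 129.24 (cm)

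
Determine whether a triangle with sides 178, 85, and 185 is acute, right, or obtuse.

acute

Compare the square of the longest side to the sum of squares of the other two: 85² + 178² = 38909 > 34225 = 185².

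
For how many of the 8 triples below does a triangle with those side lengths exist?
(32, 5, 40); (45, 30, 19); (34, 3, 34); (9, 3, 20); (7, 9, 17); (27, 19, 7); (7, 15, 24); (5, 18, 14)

3

(5,32,40): 5+32 ≤ 40 → not valid
(19,30,45): 19+30 > 45 → valid
(3,34,34): 3+34 > 34 → valid
(3,9,20): 3+9 ≤ 20 → not valid
(7,9,17): 7+9 ≤ 17 → not valid
(7,19,27): 7+19 ≤ 27 → not valid
(7,15,24): 7+15 ≤ 24 → not valid
(5,14,18): 5+14 > 18 → valid
3 of the 8 triples form a triangle.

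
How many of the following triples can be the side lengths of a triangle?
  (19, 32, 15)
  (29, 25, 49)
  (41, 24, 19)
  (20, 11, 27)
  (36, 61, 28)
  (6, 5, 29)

(15,19,32): 15+19 > 32 → valid
(25,29,49): 25+29 > 49 → valid
(19,24,41): 19+24 > 41 → valid
(11,20,27): 11+20 > 27 → valid
(28,36,61): 28+36 > 61 → valid
(5,6,29): 5+6 ≤ 29 → not valid
5 of the 6 triples form a triangle.

5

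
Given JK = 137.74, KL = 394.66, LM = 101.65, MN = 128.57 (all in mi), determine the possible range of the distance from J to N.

The maximum is all hops collinear in one direction: 137.74 + 394.66 + 101.65 + 128.57 = 762.62.
The longest hop is 394.66; the others sum to 367.96. Folding the others back against it leaves at least 394.66 − 367.96 = 26.70.

26.70 ≤ JN ≤ 762.62 mi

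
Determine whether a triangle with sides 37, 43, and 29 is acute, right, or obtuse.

acute

Compare the square of the longest side to the sum of squares of the other two: 29² + 37² = 2210 > 1849 = 43².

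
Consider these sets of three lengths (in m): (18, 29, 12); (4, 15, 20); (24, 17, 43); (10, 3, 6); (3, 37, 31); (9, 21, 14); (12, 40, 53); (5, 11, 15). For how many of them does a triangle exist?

3

(12,18,29): 12+18 > 29 → valid
(4,15,20): 4+15 ≤ 20 → not valid
(17,24,43): 17+24 ≤ 43 → not valid
(3,6,10): 3+6 ≤ 10 → not valid
(3,31,37): 3+31 ≤ 37 → not valid
(9,14,21): 9+14 > 21 → valid
(12,40,53): 12+40 ≤ 53 → not valid
(5,11,15): 5+11 > 15 → valid
3 of the 8 triples form a triangle.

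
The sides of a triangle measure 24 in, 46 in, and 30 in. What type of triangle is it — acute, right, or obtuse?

obtuse

Compare the square of the longest side to the sum of squares of the other two: 24² + 30² = 1476 < 2116 = 46².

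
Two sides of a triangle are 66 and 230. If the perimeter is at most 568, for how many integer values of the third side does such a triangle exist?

108

Triangle inequality: 164 < x < 296. Perimeter ≤ 568 gives x ≤ 568 − 66 − 230 = 272.
So 164 < x ≤ 272; integers 165 through 272: 108 values.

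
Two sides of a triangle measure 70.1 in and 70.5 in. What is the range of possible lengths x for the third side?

By the triangle inequality, x must be less than 70.1 + 70.5 = 140.6 and greater than |70.1 − 70.5| = 0.4.

0.4 < x < 140.6 (in)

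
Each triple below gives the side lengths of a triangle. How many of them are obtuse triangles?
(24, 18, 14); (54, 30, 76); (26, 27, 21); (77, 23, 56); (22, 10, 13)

(24,18,14): 14²+18² = 520 < 576 = 24² → obtuse
(54,30,76): 30²+54² = 3816 < 5776 = 76² → obtuse
(26,27,21): 21²+26² = 1117 > 729 = 27² → acute
(77,23,56): 23²+56² = 3665 < 5929 = 77² → obtuse
(22,10,13): 10²+13² = 269 < 484 = 22² → obtuse
4 of the 5 are obtuse.

4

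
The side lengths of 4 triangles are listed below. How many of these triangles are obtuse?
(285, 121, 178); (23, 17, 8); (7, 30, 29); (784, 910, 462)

3

(285,121,178): 121²+178² = 46325 < 81225 = 285² → obtuse
(23,17,8): 8²+17² = 353 < 529 = 23² → obtuse
(7,30,29): 7²+29² = 890 < 900 = 30² → obtuse
(784,910,462): 462²+784² = 828100 = 910² → right
3 of the 4 are obtuse.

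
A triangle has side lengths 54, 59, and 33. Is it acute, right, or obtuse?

Compare the square of the longest side to the sum of squares of the other two: 33² + 54² = 4005 > 3481 = 59².

acute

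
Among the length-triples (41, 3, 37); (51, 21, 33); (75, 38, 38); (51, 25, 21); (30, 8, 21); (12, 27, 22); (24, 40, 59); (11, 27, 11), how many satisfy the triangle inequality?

(3,37,41): 3+37 ≤ 41 → not valid
(21,33,51): 21+33 > 51 → valid
(38,38,75): 38+38 > 75 → valid
(21,25,51): 21+25 ≤ 51 → not valid
(8,21,30): 8+21 ≤ 30 → not valid
(12,22,27): 12+22 > 27 → valid
(24,40,59): 24+40 > 59 → valid
(11,11,27): 11+11 ≤ 27 → not valid
4 of the 8 triples form a triangle.

4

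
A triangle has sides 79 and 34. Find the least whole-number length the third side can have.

The third side must be strictly greater than |79 − 34| = 45.
The smallest integer above 45 is 46.

46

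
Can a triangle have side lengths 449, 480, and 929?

No

The two shorter sides sum to 929, exactly equal to the longest side 929.
That gives only a degenerate (flat) triangle — the inequality must be strict.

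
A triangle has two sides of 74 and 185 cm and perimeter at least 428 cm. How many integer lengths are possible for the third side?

Triangle inequality: 111 < x < 259. Perimeter ≥ 428 gives x ≥ 428 − 74 − 185 = 169.
So 169 ≤ x < 259; integers 169 through 258: 90 values.

90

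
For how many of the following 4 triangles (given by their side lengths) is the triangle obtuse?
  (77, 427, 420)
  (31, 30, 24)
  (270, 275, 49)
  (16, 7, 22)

2

(77,427,420): 77²+420² = 182329 = 427² → right
(31,30,24): 24²+30² = 1476 > 961 = 31² → acute
(270,275,49): 49²+270² = 75301 < 75625 = 275² → obtuse
(16,7,22): 7²+16² = 305 < 484 = 22² → obtuse
2 of the 4 are obtuse.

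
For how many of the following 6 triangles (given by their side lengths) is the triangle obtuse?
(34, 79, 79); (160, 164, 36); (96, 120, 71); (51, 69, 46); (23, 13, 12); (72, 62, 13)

(34,79,79): 34²+79² = 7397 > 6241 = 79² → acute
(160,164,36): 36²+160² = 26896 = 164² → right
(96,120,71): 71²+96² = 14257 < 14400 = 120² → obtuse
(51,69,46): 46²+51² = 4717 < 4761 = 69² → obtuse
(23,13,12): 12²+13² = 313 < 529 = 23² → obtuse
(72,62,13): 13²+62² = 4013 < 5184 = 72² → obtuse
4 of the 6 are obtuse.

4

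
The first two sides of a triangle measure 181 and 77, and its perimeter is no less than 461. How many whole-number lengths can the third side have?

Triangle inequality: 104 < x < 258. Perimeter ≥ 461 gives x ≥ 461 − 181 − 77 = 203.
So 203 ≤ x < 258; integers 203 through 257: 55 values.

55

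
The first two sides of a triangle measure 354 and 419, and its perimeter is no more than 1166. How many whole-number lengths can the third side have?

328

Triangle inequality: 65 < x < 773. Perimeter ≤ 1166 gives x ≤ 1166 − 354 − 419 = 393.
So 65 < x ≤ 393; integers 66 through 393: 328 values.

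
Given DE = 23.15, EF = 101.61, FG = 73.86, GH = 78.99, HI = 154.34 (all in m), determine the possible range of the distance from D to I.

0 ≤ DI ≤ 431.95 m

The maximum is all hops collinear in one direction: 23.15 + 101.61 + 73.86 + 78.99 + 154.34 = 431.95.
The longest hop is 154.34; the others sum to 277.61. Since 154.34 ≤ 277.61, the path can fold back on itself completely, so the minimum distance is 0.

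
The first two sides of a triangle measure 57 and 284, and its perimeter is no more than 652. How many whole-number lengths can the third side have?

84

Triangle inequality: 227 < x < 341. Perimeter ≤ 652 gives x ≤ 652 − 57 − 284 = 311.
So 227 < x ≤ 311; integers 228 through 311: 84 values.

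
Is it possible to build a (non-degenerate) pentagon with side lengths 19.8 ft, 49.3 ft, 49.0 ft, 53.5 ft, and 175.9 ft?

No

For a pentagon, each side must be shorter than the sum of the others.
Here the longest side is 175.9, but the remaining 4 sides sum to only 171.6.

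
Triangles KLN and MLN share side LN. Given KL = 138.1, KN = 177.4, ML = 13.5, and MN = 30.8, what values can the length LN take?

39.3 < LN < 44.3

From triangle KLN: |138.1 − 177.4| < LN < 138.1 + 177.4, i.e. 39.3 < LN < 315.5.
From triangle MLN: 17.3 < LN < 44.3.
Both must hold, so LN lies in the intersection.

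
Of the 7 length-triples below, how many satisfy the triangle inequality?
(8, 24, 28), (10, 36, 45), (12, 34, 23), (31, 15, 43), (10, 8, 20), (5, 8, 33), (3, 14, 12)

(8,24,28): 8+24 > 28 → valid
(10,36,45): 10+36 > 45 → valid
(12,23,34): 12+23 > 34 → valid
(15,31,43): 15+31 > 43 → valid
(8,10,20): 8+10 ≤ 20 → not valid
(5,8,33): 5+8 ≤ 33 → not valid
(3,12,14): 3+12 > 14 → valid
5 of the 7 triples form a triangle.

5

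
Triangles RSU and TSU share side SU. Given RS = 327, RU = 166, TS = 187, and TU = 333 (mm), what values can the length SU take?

161 < SU < 493

From triangle RSU: |327 − 166| < SU < 327 + 166, i.e. 161 < SU < 493.
From triangle TSU: 146 < SU < 520.
Both must hold, so SU lies in the intersection.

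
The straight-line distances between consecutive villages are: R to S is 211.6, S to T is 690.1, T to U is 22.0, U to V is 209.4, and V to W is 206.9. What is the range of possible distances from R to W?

40.2 ≤ RW ≤ 1340.0

The maximum is all hops collinear in one direction: 211.6 + 690.1 + 22.0 + 209.4 + 206.9 = 1340.0.
The longest hop is 690.1; the others sum to 649.9. Folding the others back against it leaves at least 690.1 − 649.9 = 40.2.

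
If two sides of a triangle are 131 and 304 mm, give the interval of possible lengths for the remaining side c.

By the triangle inequality, c must be less than 131 + 304 = 435 and greater than |131 − 304| = 173.

173 < c < 435 (mm)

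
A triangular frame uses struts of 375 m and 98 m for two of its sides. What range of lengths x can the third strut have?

By the triangle inequality, x must be less than 375 + 98 = 473 and greater than |375 − 98| = 277.

277 < x < 473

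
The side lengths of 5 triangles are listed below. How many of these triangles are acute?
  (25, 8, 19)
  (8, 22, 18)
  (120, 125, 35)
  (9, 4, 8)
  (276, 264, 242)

(25,8,19): 8²+19² = 425 < 625 = 25² → obtuse
(8,22,18): 8²+18² = 388 < 484 = 22² → obtuse
(120,125,35): 35²+120² = 15625 = 125² → right
(9,4,8): 4²+8² = 80 < 81 = 9² → obtuse
(276,264,242): 242²+264² = 128260 > 76176 = 276² → acute
1 of the 5 is acute.

1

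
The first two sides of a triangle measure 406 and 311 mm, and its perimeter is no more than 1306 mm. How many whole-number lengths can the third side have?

Triangle inequality: 95 < x < 717. Perimeter ≤ 1306 gives x ≤ 1306 − 406 − 311 = 589.
So 95 < x ≤ 589; integers 96 through 589: 494 values.

494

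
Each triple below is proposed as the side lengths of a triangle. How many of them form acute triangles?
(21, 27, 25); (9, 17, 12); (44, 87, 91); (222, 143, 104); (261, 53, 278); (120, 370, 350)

2

(21,27,25): 21²+25² = 1066 > 729 = 27² → acute
(9,17,12): 9²+12² = 225 < 289 = 17² → obtuse
(44,87,91): 44²+87² = 9505 > 8281 = 91² → acute
(222,143,104): 104²+143² = 31265 < 49284 = 222² → obtuse
(261,53,278): 53²+261² = 70930 < 77284 = 278² → obtuse
(120,370,350): 120²+350² = 136900 = 370² → right
2 of the 6 are acute.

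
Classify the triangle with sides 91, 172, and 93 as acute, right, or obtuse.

Compare the square of the longest side to the sum of squares of the other two: 91² + 93² = 16930 < 29584 = 172².

obtuse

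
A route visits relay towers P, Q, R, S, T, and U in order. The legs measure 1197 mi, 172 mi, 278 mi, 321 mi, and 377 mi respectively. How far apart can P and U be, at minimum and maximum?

49 ≤ PU ≤ 2345 mi

The maximum is all hops collinear in one direction: 1197 + 172 + 278 + 321 + 377 = 2345.
The longest hop is 1197; the others sum to 1148. Folding the others back against it leaves at least 1197 − 1148 = 49.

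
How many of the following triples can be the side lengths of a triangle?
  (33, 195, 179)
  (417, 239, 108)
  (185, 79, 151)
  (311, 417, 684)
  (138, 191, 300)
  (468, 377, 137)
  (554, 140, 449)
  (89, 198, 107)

6

(33,179,195): 33+179 > 195 → valid
(108,239,417): 108+239 ≤ 417 → not valid
(79,151,185): 79+151 > 185 → valid
(311,417,684): 311+417 > 684 → valid
(138,191,300): 138+191 > 300 → valid
(137,377,468): 137+377 > 468 → valid
(140,449,554): 140+449 > 554 → valid
(89,107,198): 89+107 ≤ 198 → not valid
6 of the 8 triples form a triangle.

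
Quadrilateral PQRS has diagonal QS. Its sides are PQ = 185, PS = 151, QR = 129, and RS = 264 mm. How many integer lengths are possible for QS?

200

From triangle PQS: 34 < QS < 336.
From triangle RQS: 135 < QS < 393.
Intersection: 135 < QS < 336, so integers 136 through 335: 200 values.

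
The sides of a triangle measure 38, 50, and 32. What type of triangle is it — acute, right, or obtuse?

Compare the square of the longest side to the sum of squares of the other two: 32² + 38² = 2468 < 2500 = 50².

obtuse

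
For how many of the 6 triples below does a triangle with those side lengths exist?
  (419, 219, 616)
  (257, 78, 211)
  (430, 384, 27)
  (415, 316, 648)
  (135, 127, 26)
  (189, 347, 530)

(219,419,616): 219+419 > 616 → valid
(78,211,257): 78+211 > 257 → valid
(27,384,430): 27+384 ≤ 430 → not valid
(316,415,648): 316+415 > 648 → valid
(26,127,135): 26+127 > 135 → valid
(189,347,530): 189+347 > 530 → valid
5 of the 6 triples form a triangle.

5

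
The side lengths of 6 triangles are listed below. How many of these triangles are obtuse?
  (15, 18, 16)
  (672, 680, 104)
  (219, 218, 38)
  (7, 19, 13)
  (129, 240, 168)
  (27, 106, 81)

(15,18,16): 15²+16² = 481 > 324 = 18² → acute
(672,680,104): 104²+672² = 462400 = 680² → right
(219,218,38): 38²+218² = 48968 > 47961 = 219² → acute
(7,19,13): 7²+13² = 218 < 361 = 19² → obtuse
(129,240,168): 129²+168² = 44865 < 57600 = 240² → obtuse
(27,106,81): 27²+81² = 7290 < 11236 = 106² → obtuse
3 of the 6 are obtuse.

3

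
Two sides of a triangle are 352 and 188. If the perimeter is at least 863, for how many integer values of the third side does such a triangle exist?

Triangle inequality: 164 < x < 540. Perimeter ≥ 863 gives x ≥ 863 − 352 − 188 = 323.
So 323 ≤ x < 540; integers 323 through 539: 217 values.

217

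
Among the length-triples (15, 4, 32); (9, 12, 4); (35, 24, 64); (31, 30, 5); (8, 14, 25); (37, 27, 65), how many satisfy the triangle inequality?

2

(4,15,32): 4+15 ≤ 32 → not valid
(4,9,12): 4+9 > 12 → valid
(24,35,64): 24+35 ≤ 64 → not valid
(5,30,31): 5+30 > 31 → valid
(8,14,25): 8+14 ≤ 25 → not valid
(27,37,65): 27+37 ≤ 65 → not valid
2 of the 6 triples form a triangle.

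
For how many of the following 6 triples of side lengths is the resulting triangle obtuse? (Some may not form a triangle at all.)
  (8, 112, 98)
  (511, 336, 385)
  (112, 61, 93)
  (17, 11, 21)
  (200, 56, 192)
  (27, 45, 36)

2

(8,112,98): 8+98 ≤ 112, not a triangle
(511,336,385): 336²+385² = 261121 = 511² → right
(112,61,93): 61²+93² = 12370 < 12544 = 112² → obtuse
(17,11,21): 11²+17² = 410 < 441 = 21² → obtuse
(200,56,192): 56²+192² = 40000 = 200² → right
(27,45,36): 27²+36² = 2025 = 45² → right
2 of the 6 are obtuse.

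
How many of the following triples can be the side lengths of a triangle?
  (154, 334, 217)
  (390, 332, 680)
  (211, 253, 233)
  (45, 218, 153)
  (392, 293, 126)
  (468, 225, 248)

5

(154,217,334): 154+217 > 334 → valid
(332,390,680): 332+390 > 680 → valid
(211,233,253): 211+233 > 253 → valid
(45,153,218): 45+153 ≤ 218 → not valid
(126,293,392): 126+293 > 392 → valid
(225,248,468): 225+248 > 468 → valid
5 of the 6 triples form a triangle.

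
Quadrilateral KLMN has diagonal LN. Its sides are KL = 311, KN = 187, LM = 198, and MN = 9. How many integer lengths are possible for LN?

From triangle KLN: 124 < LN < 498.
From triangle MLN: 189 < LN < 207.
Intersection: 189 < LN < 207, so integers 190 through 206: 17 values.

17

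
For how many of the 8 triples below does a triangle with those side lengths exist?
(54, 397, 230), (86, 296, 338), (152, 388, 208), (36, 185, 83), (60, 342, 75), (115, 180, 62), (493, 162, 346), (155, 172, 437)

(54,230,397): 54+230 ≤ 397 → not valid
(86,296,338): 86+296 > 338 → valid
(152,208,388): 152+208 ≤ 388 → not valid
(36,83,185): 36+83 ≤ 185 → not valid
(60,75,342): 60+75 ≤ 342 → not valid
(62,115,180): 62+115 ≤ 180 → not valid
(162,346,493): 162+346 > 493 → valid
(155,172,437): 155+172 ≤ 437 → not valid
2 of the 8 triples form a triangle.

2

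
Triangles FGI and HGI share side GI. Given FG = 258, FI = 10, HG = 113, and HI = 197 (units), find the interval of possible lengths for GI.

248 < GI < 268

From triangle FGI: |258 − 10| < GI < 258 + 10, i.e. 248 < GI < 268.
From triangle HGI: 84 < GI < 310.
Both must hold, so GI lies in the intersection.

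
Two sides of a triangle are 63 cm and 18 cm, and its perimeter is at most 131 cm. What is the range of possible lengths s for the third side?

45 < s ≤ 50

Triangle inequality alone gives 45 < s < 81.
The perimeter condition gives s ≤ 131 − 63 − 18 = 50.
Intersecting the two: 45 < s ≤ 50.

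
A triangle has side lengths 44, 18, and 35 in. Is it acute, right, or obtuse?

Compare the square of the longest side to the sum of squares of the other two: 18² + 35² = 1549 < 1936 = 44².

obtuse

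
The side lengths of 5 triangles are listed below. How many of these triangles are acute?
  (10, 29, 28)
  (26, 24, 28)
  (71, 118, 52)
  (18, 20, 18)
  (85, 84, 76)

4

(10,29,28): 10²+28² = 884 > 841 = 29² → acute
(26,24,28): 24²+26² = 1252 > 784 = 28² → acute
(71,118,52): 52²+71² = 7745 < 13924 = 118² → obtuse
(18,20,18): 18²+18² = 648 > 400 = 20² → acute
(85,84,76): 76²+84² = 12832 > 7225 = 85² → acute
4 of the 5 are acute.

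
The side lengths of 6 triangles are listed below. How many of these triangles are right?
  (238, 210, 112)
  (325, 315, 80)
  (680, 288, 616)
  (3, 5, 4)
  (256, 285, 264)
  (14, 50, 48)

5

(238,210,112): 112²+210² = 56644 = 238² → right
(325,315,80): 80²+315² = 105625 = 325² → right
(680,288,616): 288²+616² = 462400 = 680² → right
(3,5,4): 3²+4² = 25 = 5² → right
(256,285,264): 256²+264² = 135232 > 81225 = 285² → acute
(14,50,48): 14²+48² = 2500 = 50² → right
5 of the 6 are right.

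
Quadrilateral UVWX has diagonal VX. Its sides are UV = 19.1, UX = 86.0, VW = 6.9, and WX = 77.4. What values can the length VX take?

From triangle UVX: |19.1 − 86.0| < VX < 19.1 + 86.0, i.e. 66.9 < VX < 105.1.
From triangle WVX: 70.5 < VX < 84.3.
Both must hold, so VX lies in the intersection.

70.5 < VX < 84.3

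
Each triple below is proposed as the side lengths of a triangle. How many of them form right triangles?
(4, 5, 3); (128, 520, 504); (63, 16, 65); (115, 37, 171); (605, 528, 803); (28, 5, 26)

4

(4,5,3): 3²+4² = 25 = 5² → right
(128,520,504): 128²+504² = 270400 = 520² → right
(63,16,65): 16²+63² = 4225 = 65² → right
(115,37,171): 37+115 ≤ 171, not a triangle
(605,528,803): 528²+605² = 644809 = 803² → right
(28,5,26): 5²+26² = 701 < 784 = 28² → obtuse
4 of the 6 are right.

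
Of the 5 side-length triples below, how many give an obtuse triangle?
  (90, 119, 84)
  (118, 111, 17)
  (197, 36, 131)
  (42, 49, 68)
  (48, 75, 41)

(90,119,84): 84²+90² = 15156 > 14161 = 119² → acute
(118,111,17): 17²+111² = 12610 < 13924 = 118² → obtuse
(197,36,131): 36+131 ≤ 197, not a triangle
(42,49,68): 42²+49² = 4165 < 4624 = 68² → obtuse
(48,75,41): 41²+48² = 3985 < 5625 = 75² → obtuse
3 of the 5 are obtuse.

3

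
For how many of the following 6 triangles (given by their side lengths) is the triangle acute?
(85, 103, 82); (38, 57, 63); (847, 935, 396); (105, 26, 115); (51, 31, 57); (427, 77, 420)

(85,103,82): 82²+85² = 13949 > 10609 = 103² → acute
(38,57,63): 38²+57² = 4693 > 3969 = 63² → acute
(847,935,396): 396²+847² = 874225 = 935² → right
(105,26,115): 26²+105² = 11701 < 13225 = 115² → obtuse
(51,31,57): 31²+51² = 3562 > 3249 = 57² → acute
(427,77,420): 77²+420² = 182329 = 427² → right
3 of the 6 are acute.

3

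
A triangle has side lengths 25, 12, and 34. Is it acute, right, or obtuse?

obtuse

Compare the square of the longest side to the sum of squares of the other two: 12² + 25² = 769 < 1156 = 34².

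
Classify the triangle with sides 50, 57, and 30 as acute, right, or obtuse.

Compare the square of the longest side to the sum of squares of the other two: 30² + 50² = 3400 > 3249 = 57².

acute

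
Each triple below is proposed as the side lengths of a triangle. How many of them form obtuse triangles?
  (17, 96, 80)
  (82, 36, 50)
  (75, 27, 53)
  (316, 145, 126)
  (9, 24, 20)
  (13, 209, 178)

4

(17,96,80): 17²+80² = 6689 < 9216 = 96² → obtuse
(82,36,50): 36²+50² = 3796 < 6724 = 82² → obtuse
(75,27,53): 27²+53² = 3538 < 5625 = 75² → obtuse
(316,145,126): 126+145 ≤ 316, not a triangle
(9,24,20): 9²+20² = 481 < 576 = 24² → obtuse
(13,209,178): 13+178 ≤ 209, not a triangle
4 of the 6 are obtuse.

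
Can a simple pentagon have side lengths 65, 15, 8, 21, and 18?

For a pentagon, each side must be shorter than the sum of the others.
Here the longest side is 65, but the remaining 4 sides sum to only 62.

No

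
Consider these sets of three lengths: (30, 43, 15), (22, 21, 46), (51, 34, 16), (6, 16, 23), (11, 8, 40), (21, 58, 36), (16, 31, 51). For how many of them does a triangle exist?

1

(15,30,43): 15+30 > 43 → valid
(21,22,46): 21+22 ≤ 46 → not valid
(16,34,51): 16+34 ≤ 51 → not valid
(6,16,23): 6+16 ≤ 23 → not valid
(8,11,40): 8+11 ≤ 40 → not valid
(21,36,58): 21+36 ≤ 58 → not valid
(16,31,51): 16+31 ≤ 51 → not valid
1 of the 7 triples forms a triangle.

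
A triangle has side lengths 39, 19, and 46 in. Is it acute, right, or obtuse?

Compare the square of the longest side to the sum of squares of the other two: 19² + 39² = 1882 < 2116 = 46².

obtuse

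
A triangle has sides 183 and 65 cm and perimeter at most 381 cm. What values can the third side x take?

118 < x ≤ 133

Triangle inequality alone gives 118 < x < 248.
The perimeter condition gives x ≤ 381 − 183 − 65 = 133.
Intersecting the two: 118 < x ≤ 133.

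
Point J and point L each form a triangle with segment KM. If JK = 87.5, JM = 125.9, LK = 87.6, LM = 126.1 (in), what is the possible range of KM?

From triangle JKM: |87.5 − 125.9| < KM < 87.5 + 125.9, i.e. 38.4 < KM < 213.4.
From triangle LKM: 38.5 < KM < 213.7.
Both must hold, so KM lies in the intersection.

38.5 < KM < 213.4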